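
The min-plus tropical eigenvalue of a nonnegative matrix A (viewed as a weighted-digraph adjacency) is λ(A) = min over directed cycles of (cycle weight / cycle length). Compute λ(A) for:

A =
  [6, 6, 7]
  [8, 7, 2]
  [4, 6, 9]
λ(A) = 4

Enumerate directed cycles and compute their means (weight / length). Sample:
  cycle 0 → 0: weight = 6, length = 1, mean = 6/1 ≈ 6.000
  cycle 1 → 1: weight = 7, length = 1, mean = 7/1 ≈ 7.000
  cycle 2 → 2: weight = 9, length = 1, mean = 9/1 ≈ 9.000
  cycle 0 → 1 → 0: weight = 14, length = 2, mean = 14/2 ≈ 7.000
  cycle 0 → 2 → 0: weight = 11, length = 2, mean = 11/2 ≈ 5.500
  cycle 1 → 0 → 1: weight = 14, length = 2, mean = 14/2 ≈ 7.000
Minimum mean = 4.000, attained e.g. along the cycle 1 → 2 → 1 with weight 8 and length 2. So λ(A) = 8/2 = 4.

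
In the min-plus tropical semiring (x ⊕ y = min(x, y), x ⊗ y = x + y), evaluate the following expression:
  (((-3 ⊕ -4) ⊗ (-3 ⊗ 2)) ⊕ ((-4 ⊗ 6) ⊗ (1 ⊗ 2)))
(((-3 ⊕ -4) ⊗ (-3 ⊗ 2)) ⊕ ((-4 ⊗ 6) ⊗ (1 ⊗ 2))) = -5

Expand innermost to outermost. Recall ⊕ takes the minimum of its arguments and ⊗ takes their sum. Working out the expression (((-3 ⊕ -4) ⊗ (-3 ⊗ 2)) ⊕ ((-4 ⊗ 6) ⊗ (1 ⊗ 2))) gives -5.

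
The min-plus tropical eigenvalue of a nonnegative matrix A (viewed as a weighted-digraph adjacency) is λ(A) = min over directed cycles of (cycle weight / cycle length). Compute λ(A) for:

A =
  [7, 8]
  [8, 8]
λ(A) = 7

Enumerate directed cycles and compute their means (weight / length). Sample:
  cycle 0 → 0: weight = 7, length = 1, mean = 7/1 ≈ 7.000
  cycle 1 → 1: weight = 8, length = 1, mean = 8/1 ≈ 8.000
  cycle 0 → 1 → 0: weight = 16, length = 2, mean = 16/2 ≈ 8.000
  cycle 1 → 0 → 1: weight = 16, length = 2, mean = 16/2 ≈ 8.000
Minimum mean = 7.000, attained e.g. along the cycle 0 → 0 with weight 7 and length 1. So λ(A) = 7/1 = 7.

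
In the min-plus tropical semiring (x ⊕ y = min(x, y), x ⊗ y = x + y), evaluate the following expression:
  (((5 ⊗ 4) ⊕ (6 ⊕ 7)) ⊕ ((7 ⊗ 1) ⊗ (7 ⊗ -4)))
(((5 ⊗ 4) ⊕ (6 ⊕ 7)) ⊕ ((7 ⊗ 1) ⊗ (7 ⊗ -4))) = 6

Expand innermost to outermost. Recall ⊕ takes the minimum of its arguments and ⊗ takes their sum. Working out the expression (((5 ⊗ 4) ⊕ (6 ⊕ 7)) ⊕ ((7 ⊗ 1) ⊗ (7 ⊗ -4))) gives 6.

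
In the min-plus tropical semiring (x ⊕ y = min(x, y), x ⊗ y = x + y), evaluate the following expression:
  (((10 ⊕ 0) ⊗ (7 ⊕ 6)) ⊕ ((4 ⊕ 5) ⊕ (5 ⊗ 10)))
(((10 ⊕ 0) ⊗ (7 ⊕ 6)) ⊕ ((4 ⊕ 5) ⊕ (5 ⊗ 10))) = 4

Expand innermost to outermost. Recall ⊕ takes the minimum of its arguments and ⊗ takes their sum. Working out the expression (((10 ⊕ 0) ⊗ (7 ⊕ 6)) ⊕ ((4 ⊕ 5) ⊕ (5 ⊗ 10))) gives 4.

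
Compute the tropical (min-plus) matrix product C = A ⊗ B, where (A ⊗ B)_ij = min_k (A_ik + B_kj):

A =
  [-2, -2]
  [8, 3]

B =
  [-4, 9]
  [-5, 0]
A ⊗ B =
  [-7, -2]
  [-2, 3]

Apply the min-plus product entry-by-entry:
  C[0][0] = min over k of (A[0][0] + B[0][0] = -2 + -4 = -6, A[0][1] + B[1][0] = -2 + -5 = -7) = -7 (attained at k = 1)
  C[0][1] = min over k of (A[0][0] + B[0][1] = -2 + 9 = 7, A[0][1] + B[1][1] = -2 + 0 = -2) = -2 (attained at k = 1)
  C[1][0] = min over k of (A[1][0] + B[0][0] = 8 + -4 = 4, A[1][1] + B[1][0] = 3 + -5 = -2) = -2 (attained at k = 1)
  C[1][1] = min over k of (A[1][0] + B[0][1] = 8 + 9 = 17, A[1][1] + B[1][1] = 3 + 0 = 3) = 3 (attained at k = 1)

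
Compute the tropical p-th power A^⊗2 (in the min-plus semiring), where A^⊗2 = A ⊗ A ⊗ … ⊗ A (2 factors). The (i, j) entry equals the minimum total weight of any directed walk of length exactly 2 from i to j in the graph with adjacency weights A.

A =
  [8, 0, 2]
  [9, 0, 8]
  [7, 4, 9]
A^⊗2 =
  [9, 0, 8]
  [9, 0, 8]
  [13, 4, 9]

Each entry (A^⊗2)_ij equals the minimum over all length-2 walks i = v_0 → v_1 → … → v_2 = j of Σ_t A[v_t][v_{t+1}]. For example, for (i, j) = (0, 2) we minimise over 3 possible intermediate vertex sequences; the minimum is 8, attained along the walk 0 → 1 → 2.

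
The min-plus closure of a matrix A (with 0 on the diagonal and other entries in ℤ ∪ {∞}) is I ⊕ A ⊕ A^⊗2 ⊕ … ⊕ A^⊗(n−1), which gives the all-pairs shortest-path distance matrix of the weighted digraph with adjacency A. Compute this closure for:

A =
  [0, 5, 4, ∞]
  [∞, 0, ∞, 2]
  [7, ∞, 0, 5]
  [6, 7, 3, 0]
Closure =
  [0, 5, 4, 7]
  [8, 0, 5, 2]
  [7, 12, 0, 5]
  [6, 7, 3, 0]

This is the Floyd-Warshall all-pairs shortest-path computation. For each intermediate vertex k = 0, 1, …, 3, update dist[i][j] ← min(dist[i][j], dist[i][k] + dist[k][j]). The final matrix gives, for each (i, j), the minimum total weight of any directed path from i to j (possibly empty when i = j).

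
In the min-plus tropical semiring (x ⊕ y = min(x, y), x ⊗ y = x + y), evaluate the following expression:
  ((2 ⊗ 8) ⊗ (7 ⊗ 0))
((2 ⊗ 8) ⊗ (7 ⊗ 0)) = 17

Expand innermost to outermost. Recall ⊕ takes the minimum of its arguments and ⊗ takes their sum. Working out the expression ((2 ⊗ 8) ⊗ (7 ⊗ 0)) gives 17.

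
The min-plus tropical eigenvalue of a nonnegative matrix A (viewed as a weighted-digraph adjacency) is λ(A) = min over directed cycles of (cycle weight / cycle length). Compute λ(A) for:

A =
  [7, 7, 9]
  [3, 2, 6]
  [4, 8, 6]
λ(A) = 2

Enumerate directed cycles and compute their means (weight / length). Sample:
  cycle 0 → 0: weight = 7, length = 1, mean = 7/1 ≈ 7.000
  cycle 1 → 1: weight = 2, length = 1, mean = 2/1 ≈ 2.000
  cycle 2 → 2: weight = 6, length = 1, mean = 6/1 ≈ 6.000
  cycle 0 → 1 → 0: weight = 10, length = 2, mean = 10/2 ≈ 5.000
  cycle 0 → 2 → 0: weight = 13, length = 2, mean = 13/2 ≈ 6.500
  cycle 1 → 0 → 1: weight = 10, length = 2, mean = 10/2 ≈ 5.000
Minimum mean = 2.000, attained e.g. along the cycle 1 → 1 with weight 2 and length 1. So λ(A) = 2/1 = 2.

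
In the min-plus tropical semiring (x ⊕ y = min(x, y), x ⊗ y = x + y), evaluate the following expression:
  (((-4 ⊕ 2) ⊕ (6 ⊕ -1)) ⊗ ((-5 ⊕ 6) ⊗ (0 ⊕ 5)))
(((-4 ⊕ 2) ⊕ (6 ⊕ -1)) ⊗ ((-5 ⊕ 6) ⊗ (0 ⊕ 5))) = -9

Expand innermost to outermost. Recall ⊕ takes the minimum of its arguments and ⊗ takes their sum. Working out the expression (((-4 ⊕ 2) ⊕ (6 ⊕ -1)) ⊗ ((-5 ⊕ 6) ⊗ (0 ⊕ 5))) gives -9.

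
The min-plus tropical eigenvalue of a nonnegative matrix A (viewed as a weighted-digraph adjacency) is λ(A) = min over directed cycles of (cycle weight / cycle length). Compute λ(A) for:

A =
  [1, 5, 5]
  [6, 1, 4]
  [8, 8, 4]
λ(A) = 1

Enumerate directed cycles and compute their means (weight / length). Sample:
  cycle 0 → 0: weight = 1, length = 1, mean = 1/1 ≈ 1.000
  cycle 1 → 1: weight = 1, length = 1, mean = 1/1 ≈ 1.000
  cycle 2 → 2: weight = 4, length = 1, mean = 4/1 ≈ 4.000
  cycle 0 → 1 → 0: weight = 11, length = 2, mean = 11/2 ≈ 5.500
  cycle 0 → 2 → 0: weight = 13, length = 2, mean = 13/2 ≈ 6.500
  cycle 1 → 0 → 1: weight = 11, length = 2, mean = 11/2 ≈ 5.500
Minimum mean = 1.000, attained e.g. along the cycle 0 → 0 with weight 1 and length 1. So λ(A) = 1/1 = 1.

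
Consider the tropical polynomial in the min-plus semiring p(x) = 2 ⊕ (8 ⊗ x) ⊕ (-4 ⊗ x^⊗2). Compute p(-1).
p(-1) = -6

A tropical monomial a ⊗ x^⊗i evaluates to a + i · x. Evaluating each term at x = -1:
  Term 0 contributes 2 + 0 · -1 = 2
  Term 1 contributes 8 + 1 · -1 = 7
  Term 2 contributes -4 + 2 · -1 = -6
p(-1) = ⊕ of these = min[2, 7, -6] = -6.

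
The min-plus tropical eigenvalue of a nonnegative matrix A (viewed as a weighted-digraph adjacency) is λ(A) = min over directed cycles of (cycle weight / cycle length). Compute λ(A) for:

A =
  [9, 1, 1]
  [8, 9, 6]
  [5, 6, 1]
λ(A) = 1

Enumerate directed cycles and compute their means (weight / length). Sample:
  cycle 0 → 0: weight = 9, length = 1, mean = 9/1 ≈ 9.000
  cycle 1 → 1: weight = 9, length = 1, mean = 9/1 ≈ 9.000
  cycle 2 → 2: weight = 1, length = 1, mean = 1/1 ≈ 1.000
  cycle 0 → 1 → 0: weight = 9, length = 2, mean = 9/2 ≈ 4.500
  cycle 0 → 2 → 0: weight = 6, length = 2, mean = 6/2 ≈ 3.000
  cycle 1 → 0 → 1: weight = 9, length = 2, mean = 9/2 ≈ 4.500
Minimum mean = 1.000, attained e.g. along the cycle 2 → 2 with weight 1 and length 1. So λ(A) = 1/1 = 1.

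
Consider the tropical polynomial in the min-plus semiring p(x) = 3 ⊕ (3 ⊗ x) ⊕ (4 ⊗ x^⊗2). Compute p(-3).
p(-3) = -2

A tropical monomial a ⊗ x^⊗i evaluates to a + i · x. Evaluating each term at x = -3:
  Term 0 contributes 3 + 0 · -3 = 3
  Term 1 contributes 3 + 1 · -3 = 0
  Term 2 contributes 4 + 2 · -3 = -2
p(-3) = ⊕ of these = min[3, 0, -2] = -2.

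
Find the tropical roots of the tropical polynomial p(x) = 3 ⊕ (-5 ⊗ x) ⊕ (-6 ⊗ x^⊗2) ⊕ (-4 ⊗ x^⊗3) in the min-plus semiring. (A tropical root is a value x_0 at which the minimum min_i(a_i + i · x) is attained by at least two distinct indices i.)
Roots: {-2, 1, 8}

Each tropical root is a break point of the lower envelope of the lines y = a_i + i · x (there are 4 lines, with slopes 0, 1, ..., 3). Only the lines that attain the minimum somewhere contribute to roots; other lines are dominated. Here the surviving (envelope) indices are i = 3, i = 2, i = 1, i = 0.
Intersections between consecutive envelope lines give the roots: for adjacent envelope indices i < j the intersection is x = (a_i − a_j) / (j − i). Reading off the sorted break points: {-2, 1, 8}.
Verification: at each break x_0, at least two indices attain the minimum of min_i(a_i + i · x_0).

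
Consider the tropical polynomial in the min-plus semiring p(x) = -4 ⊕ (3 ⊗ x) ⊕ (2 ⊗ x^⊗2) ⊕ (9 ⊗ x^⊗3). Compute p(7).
p(7) = -4

A tropical monomial a ⊗ x^⊗i evaluates to a + i · x. Evaluating each term at x = 7:
  Term 0 contributes -4 + 0 · 7 = -4
  Term 1 contributes 3 + 1 · 7 = 10
  Term 2 contributes 2 + 2 · 7 = 16
  Term 3 contributes 9 + 3 · 7 = 30
p(7) = ⊕ of these = min[-4, 10, 16, 30] = -4.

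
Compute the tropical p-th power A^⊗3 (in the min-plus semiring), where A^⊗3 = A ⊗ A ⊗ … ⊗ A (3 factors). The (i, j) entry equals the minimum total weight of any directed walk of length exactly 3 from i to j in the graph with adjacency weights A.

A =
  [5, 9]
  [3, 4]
A^⊗3 =
  [15, 17]
  [11, 12]

Each entry (A^⊗3)_ij equals the minimum over all length-3 walks i = v_0 → v_1 → … → v_3 = j of Σ_t A[v_t][v_{t+1}]. For example, for (i, j) = (0, 1) we minimise over 4 possible intermediate vertex sequences; the minimum is 17, attained along the walk 0 → 1 → 1 → 1.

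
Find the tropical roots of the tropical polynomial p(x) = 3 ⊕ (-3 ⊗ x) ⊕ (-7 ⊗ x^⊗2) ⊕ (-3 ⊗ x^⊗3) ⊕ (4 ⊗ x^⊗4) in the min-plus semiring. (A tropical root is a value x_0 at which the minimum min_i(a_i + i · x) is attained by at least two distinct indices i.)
Roots: {-7, -4, 4, 6}

Each tropical root is a break point of the lower envelope of the lines y = a_i + i · x (there are 5 lines, with slopes 0, 1, ..., 4). Only the lines that attain the minimum somewhere contribute to roots; other lines are dominated. Here the surviving (envelope) indices are i = 4, i = 3, i = 2, i = 1, i = 0.
Intersections between consecutive envelope lines give the roots: for adjacent envelope indices i < j the intersection is x = (a_i − a_j) / (j − i). Reading off the sorted break points: {-7, -4, 4, 6}.
Verification: at each break x_0, at least two indices attain the minimum of min_i(a_i + i · x_0).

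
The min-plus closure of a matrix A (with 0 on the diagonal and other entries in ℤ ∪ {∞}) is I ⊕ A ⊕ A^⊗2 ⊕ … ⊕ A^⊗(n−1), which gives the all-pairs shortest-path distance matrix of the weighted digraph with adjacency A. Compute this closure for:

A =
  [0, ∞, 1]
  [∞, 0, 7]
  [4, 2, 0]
Closure =
  [0, 3, 1]
  [11, 0, 7]
  [4, 2, 0]

This is the Floyd-Warshall all-pairs shortest-path computation. For each intermediate vertex k = 0, 1, …, 2, update dist[i][j] ← min(dist[i][j], dist[i][k] + dist[k][j]). The final matrix gives, for each (i, j), the minimum total weight of any directed path from i to j (possibly empty when i = j).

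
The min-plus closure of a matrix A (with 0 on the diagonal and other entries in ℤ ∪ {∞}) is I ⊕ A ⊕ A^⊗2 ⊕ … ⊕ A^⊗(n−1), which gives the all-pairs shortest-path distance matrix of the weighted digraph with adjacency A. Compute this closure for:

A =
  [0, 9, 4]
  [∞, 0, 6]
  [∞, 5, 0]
Closure =
  [0, 9, 4]
  [∞, 0, 6]
  [∞, 5, 0]

This is the Floyd-Warshall all-pairs shortest-path computation. For each intermediate vertex k = 0, 1, …, 2, update dist[i][j] ← min(dist[i][j], dist[i][k] + dist[k][j]). The final matrix gives, for each (i, j), the minimum total weight of any directed path from i to j (possibly empty when i = j).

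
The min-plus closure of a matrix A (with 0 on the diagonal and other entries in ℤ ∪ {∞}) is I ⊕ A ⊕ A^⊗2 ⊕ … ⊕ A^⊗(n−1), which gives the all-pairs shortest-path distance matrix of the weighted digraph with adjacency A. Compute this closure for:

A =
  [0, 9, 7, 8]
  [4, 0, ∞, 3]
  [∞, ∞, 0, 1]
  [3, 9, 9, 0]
Closure =
  [0, 9, 7, 8]
  [4, 0, 11, 3]
  [4, 10, 0, 1]
  [3, 9, 9, 0]

This is the Floyd-Warshall all-pairs shortest-path computation. For each intermediate vertex k = 0, 1, …, 3, update dist[i][j] ← min(dist[i][j], dist[i][k] + dist[k][j]). The final matrix gives, for each (i, j), the minimum total weight of any directed path from i to j (possibly empty when i = j).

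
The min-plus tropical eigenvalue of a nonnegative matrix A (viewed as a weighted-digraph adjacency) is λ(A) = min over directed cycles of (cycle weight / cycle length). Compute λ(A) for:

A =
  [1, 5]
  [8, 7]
λ(A) = 1

Enumerate directed cycles and compute their means (weight / length). Sample:
  cycle 0 → 0: weight = 1, length = 1, mean = 1/1 ≈ 1.000
  cycle 1 → 1: weight = 7, length = 1, mean = 7/1 ≈ 7.000
  cycle 0 → 1 → 0: weight = 13, length = 2, mean = 13/2 ≈ 6.500
  cycle 1 → 0 → 1: weight = 13, length = 2, mean = 13/2 ≈ 6.500
Minimum mean = 1.000, attained e.g. along the cycle 0 → 0 with weight 1 and length 1. So λ(A) = 1/1 = 1.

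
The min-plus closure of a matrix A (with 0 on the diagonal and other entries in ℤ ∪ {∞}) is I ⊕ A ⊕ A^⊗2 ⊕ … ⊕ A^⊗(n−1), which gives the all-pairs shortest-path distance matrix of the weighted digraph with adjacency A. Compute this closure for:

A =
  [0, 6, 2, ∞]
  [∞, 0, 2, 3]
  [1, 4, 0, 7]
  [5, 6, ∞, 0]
Closure =
  [0, 6, 2, 9]
  [3, 0, 2, 3]
  [1, 4, 0, 7]
  [5, 6, 7, 0]

This is the Floyd-Warshall all-pairs shortest-path computation. For each intermediate vertex k = 0, 1, …, 3, update dist[i][j] ← min(dist[i][j], dist[i][k] + dist[k][j]). The final matrix gives, for each (i, j), the minimum total weight of any directed path from i to j (possibly empty when i = j).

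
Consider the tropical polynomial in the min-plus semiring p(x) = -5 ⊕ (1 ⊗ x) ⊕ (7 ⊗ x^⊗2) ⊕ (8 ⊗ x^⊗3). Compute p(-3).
p(-3) = -5

A tropical monomial a ⊗ x^⊗i evaluates to a + i · x. Evaluating each term at x = -3:
  Term 0 contributes -5 + 0 · -3 = -5
  Term 1 contributes 1 + 1 · -3 = -2
  Term 2 contributes 7 + 2 · -3 = 1
  Term 3 contributes 8 + 3 · -3 = -1
p(-3) = ⊕ of these = min[-5, -2, 1, -1] = -5.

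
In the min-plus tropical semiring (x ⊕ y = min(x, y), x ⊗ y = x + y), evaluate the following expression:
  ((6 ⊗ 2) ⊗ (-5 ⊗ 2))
((6 ⊗ 2) ⊗ (-5 ⊗ 2)) = 5

Expand innermost to outermost. Recall ⊕ takes the minimum of its arguments and ⊗ takes their sum. Working out the expression ((6 ⊗ 2) ⊗ (-5 ⊗ 2)) gives 5.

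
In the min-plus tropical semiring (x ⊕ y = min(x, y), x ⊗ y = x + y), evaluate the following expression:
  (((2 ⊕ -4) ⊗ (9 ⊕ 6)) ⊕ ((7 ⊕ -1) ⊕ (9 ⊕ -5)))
(((2 ⊕ -4) ⊗ (9 ⊕ 6)) ⊕ ((7 ⊕ -1) ⊕ (9 ⊕ -5))) = -5

Expand innermost to outermost. Recall ⊕ takes the minimum of its arguments and ⊗ takes their sum. Working out the expression (((2 ⊕ -4) ⊗ (9 ⊕ 6)) ⊕ ((7 ⊕ -1) ⊕ (9 ⊕ -5))) gives -5.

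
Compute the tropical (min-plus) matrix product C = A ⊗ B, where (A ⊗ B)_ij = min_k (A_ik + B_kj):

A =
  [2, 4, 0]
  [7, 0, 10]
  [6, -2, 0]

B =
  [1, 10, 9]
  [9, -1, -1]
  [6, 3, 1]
A ⊗ B =
  [3, 3, 1]
  [8, -1, -1]
  [6, -3, -3]

Apply the min-plus product entry-by-entry:
  C[0][0] = min over k of (A[0][0] + B[0][0] = 2 + 1 = 3, A[0][1] + B[1][0] = 4 + 9 = 13, A[0][2] + B[2][0] = 0 + 6 = 6) = 3 (attained at k = 0)
  C[0][1] = min over k of (A[0][0] + B[0][1] = 2 + 10 = 12, A[0][1] + B[1][1] = 4 + -1 = 3, A[0][2] + B[2][1] = 0 + 3 = 3) = 3 (attained at k = 1)
  C[0][2] = min over k of (A[0][0] + B[0][2] = 2 + 9 = 11, A[0][1] + B[1][2] = 4 + -1 = 3, A[0][2] + B[2][2] = 0 + 1 = 1) = 1 (attained at k = 2)
  C[1][0] = min over k of (A[1][0] + B[0][0] = 7 + 1 = 8, A[1][1] + B[1][0] = 0 + 9 = 9, A[1][2] + B[2][0] = 10 + 6 = 16) = 8 (attained at k = 0)
  C[1][1] = min over k of (A[1][0] + B[0][1] = 7 + 10 = 17, A[1][1] + B[1][1] = 0 + -1 = -1, A[1][2] + B[2][1] = 10 + 3 = 13) = -1 (attained at k = 1)
  C[1][2] = min over k of (A[1][0] + B[0][2] = 7 + 9 = 16, A[1][1] + B[1][2] = 0 + -1 = -1, A[1][2] + B[2][2] = 10 + 1 = 11) = -1 (attained at k = 1)
  C[2][0] = min over k of (A[2][0] + B[0][0] = 6 + 1 = 7, A[2][1] + B[1][0] = -2 + 9 = 7, A[2][2] + B[2][0] = 0 + 6 = 6) = 6 (attained at k = 2)
  C[2][1] = min over k of (A[2][0] + B[0][1] = 6 + 10 = 16, A[2][1] + B[1][1] = -2 + -1 = -3, A[2][2] + B[2][1] = 0 + 3 = 3) = -3 (attained at k = 1)
  C[2][2] = min over k of (A[2][0] + B[0][2] = 6 + 9 = 15, A[2][1] + B[1][2] = -2 + -1 = -3, A[2][2] + B[2][2] = 0 + 1 = 1) = -3 (attained at k = 1)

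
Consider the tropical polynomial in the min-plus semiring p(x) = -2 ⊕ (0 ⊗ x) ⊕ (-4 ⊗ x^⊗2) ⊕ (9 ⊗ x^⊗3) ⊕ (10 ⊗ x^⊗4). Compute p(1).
p(1) = -2

A tropical monomial a ⊗ x^⊗i evaluates to a + i · x. Evaluating each term at x = 1:
  Term 0 contributes -2 + 0 · 1 = -2
  Term 1 contributes 0 + 1 · 1 = 1
  Term 2 contributes -4 + 2 · 1 = -2
  Term 3 contributes 9 + 3 · 1 = 12
  Term 4 contributes 10 + 4 · 1 = 14
p(1) = ⊕ of these = min[-2, 1, -2, 12, 14] = -2.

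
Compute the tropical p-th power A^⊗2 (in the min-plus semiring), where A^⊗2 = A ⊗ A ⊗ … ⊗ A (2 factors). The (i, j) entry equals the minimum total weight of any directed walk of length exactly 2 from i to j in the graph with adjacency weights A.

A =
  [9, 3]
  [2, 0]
A^⊗2 =
  [5, 3]
  [2, 0]

Each entry (A^⊗2)_ij equals the minimum over all length-2 walks i = v_0 → v_1 → … → v_2 = j of Σ_t A[v_t][v_{t+1}]. For example, for (i, j) = (0, 1) we minimise over 2 possible intermediate vertex sequences; the minimum is 3, attained along the walk 0 → 1 → 1.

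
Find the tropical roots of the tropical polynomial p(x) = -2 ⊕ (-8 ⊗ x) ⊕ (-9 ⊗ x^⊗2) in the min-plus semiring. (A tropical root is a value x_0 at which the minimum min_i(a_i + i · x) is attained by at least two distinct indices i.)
Roots: {1, 6}

Each tropical root is a break point of the lower envelope of the lines y = a_i + i · x (there are 3 lines, with slopes 0, 1, ..., 2). Only the lines that attain the minimum somewhere contribute to roots; other lines are dominated. Here the surviving (envelope) indices are i = 2, i = 1, i = 0.
Intersections between consecutive envelope lines give the roots: for adjacent envelope indices i < j the intersection is x = (a_i − a_j) / (j − i). Reading off the sorted break points: {1, 6}.
Verification: at each break x_0, at least two indices attain the minimum of min_i(a_i + i · x_0).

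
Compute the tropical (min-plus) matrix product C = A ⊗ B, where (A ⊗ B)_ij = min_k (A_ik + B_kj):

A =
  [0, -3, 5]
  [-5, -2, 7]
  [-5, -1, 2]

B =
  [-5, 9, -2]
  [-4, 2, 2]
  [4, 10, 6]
A ⊗ B =
  [-7, -1, -2]
  [-10, 0, -7]
  [-10, 1, -7]

Apply the min-plus product entry-by-entry:
  C[0][0] = min over k of (A[0][0] + B[0][0] = 0 + -5 = -5, A[0][1] + B[1][0] = -3 + -4 = -7, A[0][2] + B[2][0] = 5 + 4 = 9) = -7 (attained at k = 1)
  C[0][1] = min over k of (A[0][0] + B[0][1] = 0 + 9 = 9, A[0][1] + B[1][1] = -3 + 2 = -1, A[0][2] + B[2][1] = 5 + 10 = 15) = -1 (attained at k = 1)
  C[0][2] = min over k of (A[0][0] + B[0][2] = 0 + -2 = -2, A[0][1] + B[1][2] = -3 + 2 = -1, A[0][2] + B[2][2] = 5 + 6 = 11) = -2 (attained at k = 0)
  C[1][0] = min over k of (A[1][0] + B[0][0] = -5 + -5 = -10, A[1][1] + B[1][0] = -2 + -4 = -6, A[1][2] + B[2][0] = 7 + 4 = 11) = -10 (attained at k = 0)
  C[1][1] = min over k of (A[1][0] + B[0][1] = -5 + 9 = 4, A[1][1] + B[1][1] = -2 + 2 = 0, A[1][2] + B[2][1] = 7 + 10 = 17) = 0 (attained at k = 1)
  C[1][2] = min over k of (A[1][0] + B[0][2] = -5 + -2 = -7, A[1][1] + B[1][2] = -2 + 2 = 0, A[1][2] + B[2][2] = 7 + 6 = 13) = -7 (attained at k = 0)
  C[2][0] = min over k of (A[2][0] + B[0][0] = -5 + -5 = -10, A[2][1] + B[1][0] = -1 + -4 = -5, A[2][2] + B[2][0] = 2 + 4 = 6) = -10 (attained at k = 0)
  C[2][1] = min over k of (A[2][0] + B[0][1] = -5 + 9 = 4, A[2][1] + B[1][1] = -1 + 2 = 1, A[2][2] + B[2][1] = 2 + 10 = 12) = 1 (attained at k = 1)
  C[2][2] = min over k of (A[2][0] + B[0][2] = -5 + -2 = -7, A[2][1] + B[1][2] = -1 + 2 = 1, A[2][2] + B[2][2] = 2 + 6 = 8) = -7 (attained at k = 0)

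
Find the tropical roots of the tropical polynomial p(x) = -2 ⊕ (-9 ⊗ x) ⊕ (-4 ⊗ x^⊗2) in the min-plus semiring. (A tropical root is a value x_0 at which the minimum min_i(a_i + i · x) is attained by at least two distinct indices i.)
Roots: {-5, 7}

Each tropical root is a break point of the lower envelope of the lines y = a_i + i · x (there are 3 lines, with slopes 0, 1, ..., 2). Only the lines that attain the minimum somewhere contribute to roots; other lines are dominated. Here the surviving (envelope) indices are i = 2, i = 1, i = 0.
Intersections between consecutive envelope lines give the roots: for adjacent envelope indices i < j the intersection is x = (a_i − a_j) / (j − i). Reading off the sorted break points: {-5, 7}.
Verification: at each break x_0, at least two indices attain the minimum of min_i(a_i + i · x_0).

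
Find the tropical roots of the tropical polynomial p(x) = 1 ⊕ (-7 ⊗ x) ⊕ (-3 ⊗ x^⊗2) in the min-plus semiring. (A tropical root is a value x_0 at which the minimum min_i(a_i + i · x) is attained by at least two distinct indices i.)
Roots: {-4, 8}

Each tropical root is a break point of the lower envelope of the lines y = a_i + i · x (there are 3 lines, with slopes 0, 1, ..., 2). Only the lines that attain the minimum somewhere contribute to roots; other lines are dominated. Here the surviving (envelope) indices are i = 2, i = 1, i = 0.
Intersections between consecutive envelope lines give the roots: for adjacent envelope indices i < j the intersection is x = (a_i − a_j) / (j − i). Reading off the sorted break points: {-4, 8}.
Verification: at each break x_0, at least two indices attain the minimum of min_i(a_i + i · x_0).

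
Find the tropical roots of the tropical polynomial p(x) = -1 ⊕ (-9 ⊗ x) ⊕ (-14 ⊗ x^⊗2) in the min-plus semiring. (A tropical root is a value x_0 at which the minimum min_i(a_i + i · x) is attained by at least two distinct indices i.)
Roots: {5, 8}

Each tropical root is a break point of the lower envelope of the lines y = a_i + i · x (there are 3 lines, with slopes 0, 1, ..., 2). Only the lines that attain the minimum somewhere contribute to roots; other lines are dominated. Here the surviving (envelope) indices are i = 2, i = 1, i = 0.
Intersections between consecutive envelope lines give the roots: for adjacent envelope indices i < j the intersection is x = (a_i − a_j) / (j − i). Reading off the sorted break points: {5, 8}.
Verification: at each break x_0, at least two indices attain the minimum of min_i(a_i + i · x_0).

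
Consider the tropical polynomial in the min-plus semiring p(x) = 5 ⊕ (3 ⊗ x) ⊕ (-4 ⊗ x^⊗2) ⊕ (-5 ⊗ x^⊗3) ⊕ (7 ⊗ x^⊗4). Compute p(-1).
p(-1) = -8

A tropical monomial a ⊗ x^⊗i evaluates to a + i · x. Evaluating each term at x = -1:
  Term 0 contributes 5 + 0 · -1 = 5
  Term 1 contributes 3 + 1 · -1 = 2
  Term 2 contributes -4 + 2 · -1 = -6
  Term 3 contributes -5 + 3 · -1 = -8
  Term 4 contributes 7 + 4 · -1 = 3
p(-1) = ⊕ of these = min[5, 2, -6, -8, 3] = -8.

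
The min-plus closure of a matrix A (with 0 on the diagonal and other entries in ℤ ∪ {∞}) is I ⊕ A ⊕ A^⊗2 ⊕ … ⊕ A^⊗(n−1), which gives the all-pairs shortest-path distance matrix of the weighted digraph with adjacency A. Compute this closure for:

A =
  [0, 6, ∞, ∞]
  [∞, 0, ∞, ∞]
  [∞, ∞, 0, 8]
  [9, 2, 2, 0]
Closure =
  [0, 6, ∞, ∞]
  [∞, 0, ∞, ∞]
  [17, 10, 0, 8]
  [9, 2, 2, 0]

This is the Floyd-Warshall all-pairs shortest-path computation. For each intermediate vertex k = 0, 1, …, 3, update dist[i][j] ← min(dist[i][j], dist[i][k] + dist[k][j]). The final matrix gives, for each (i, j), the minimum total weight of any directed path from i to j (possibly empty when i = j).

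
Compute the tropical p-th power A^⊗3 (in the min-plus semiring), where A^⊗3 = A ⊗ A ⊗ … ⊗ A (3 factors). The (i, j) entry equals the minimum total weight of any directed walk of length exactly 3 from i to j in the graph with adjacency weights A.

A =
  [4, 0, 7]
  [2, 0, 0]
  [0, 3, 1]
A^⊗3 =
  [0, 0, 0]
  [0, 0, 0]
  [2, 0, 0]

Each entry (A^⊗3)_ij equals the minimum over all length-3 walks i = v_0 → v_1 → … → v_3 = j of Σ_t A[v_t][v_{t+1}]. For example, for (i, j) = (0, 2) we minimise over 9 possible intermediate vertex sequences; the minimum is 0, attained along the walk 0 → 1 → 1 → 2.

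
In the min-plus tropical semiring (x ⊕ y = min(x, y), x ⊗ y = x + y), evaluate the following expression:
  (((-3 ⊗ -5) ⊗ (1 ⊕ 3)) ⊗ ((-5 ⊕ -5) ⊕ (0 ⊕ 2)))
(((-3 ⊗ -5) ⊗ (1 ⊕ 3)) ⊗ ((-5 ⊕ -5) ⊕ (0 ⊕ 2))) = -12

Expand innermost to outermost. Recall ⊕ takes the minimum of its arguments and ⊗ takes their sum. Working out the expression (((-3 ⊗ -5) ⊗ (1 ⊕ 3)) ⊗ ((-5 ⊕ -5) ⊕ (0 ⊕ 2))) gives -12.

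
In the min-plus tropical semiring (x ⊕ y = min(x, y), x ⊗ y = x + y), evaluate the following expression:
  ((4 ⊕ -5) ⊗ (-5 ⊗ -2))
((4 ⊕ -5) ⊗ (-5 ⊗ -2)) = -12

Expand innermost to outermost. Recall ⊕ takes the minimum of its arguments and ⊗ takes their sum. Working out the expression ((4 ⊕ -5) ⊗ (-5 ⊗ -2)) gives -12.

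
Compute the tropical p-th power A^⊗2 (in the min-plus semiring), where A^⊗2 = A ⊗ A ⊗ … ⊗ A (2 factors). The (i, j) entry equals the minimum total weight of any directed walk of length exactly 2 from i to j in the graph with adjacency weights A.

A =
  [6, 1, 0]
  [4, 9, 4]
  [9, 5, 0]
A^⊗2 =
  [5, 5, 0]
  [10, 5, 4]
  [9, 5, 0]

Each entry (A^⊗2)_ij equals the minimum over all length-2 walks i = v_0 → v_1 → … → v_2 = j of Σ_t A[v_t][v_{t+1}]. For example, for (i, j) = (0, 2) we minimise over 3 possible intermediate vertex sequences; the minimum is 0, attained along the walk 0 → 2 → 2.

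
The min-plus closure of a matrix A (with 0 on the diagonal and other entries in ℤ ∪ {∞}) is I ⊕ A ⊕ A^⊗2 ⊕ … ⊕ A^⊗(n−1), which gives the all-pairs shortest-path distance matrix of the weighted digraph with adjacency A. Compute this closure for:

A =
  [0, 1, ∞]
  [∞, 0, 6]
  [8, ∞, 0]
Closure =
  [0, 1, 7]
  [14, 0, 6]
  [8, 9, 0]

This is the Floyd-Warshall all-pairs shortest-path computation. For each intermediate vertex k = 0, 1, …, 2, update dist[i][j] ← min(dist[i][j], dist[i][k] + dist[k][j]). The final matrix gives, for each (i, j), the minimum total weight of any directed path from i to j (possibly empty when i = j).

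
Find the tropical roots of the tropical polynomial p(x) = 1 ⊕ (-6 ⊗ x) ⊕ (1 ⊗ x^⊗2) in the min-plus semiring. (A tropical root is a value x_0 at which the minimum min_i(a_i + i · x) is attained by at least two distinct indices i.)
Roots: {-7, 7}

Each tropical root is a break point of the lower envelope of the lines y = a_i + i · x (there are 3 lines, with slopes 0, 1, ..., 2). Only the lines that attain the minimum somewhere contribute to roots; other lines are dominated. Here the surviving (envelope) indices are i = 2, i = 1, i = 0.
Intersections between consecutive envelope lines give the roots: for adjacent envelope indices i < j the intersection is x = (a_i − a_j) / (j − i). Reading off the sorted break points: {-7, 7}.
Verification: at each break x_0, at least two indices attain the minimum of min_i(a_i + i · x_0).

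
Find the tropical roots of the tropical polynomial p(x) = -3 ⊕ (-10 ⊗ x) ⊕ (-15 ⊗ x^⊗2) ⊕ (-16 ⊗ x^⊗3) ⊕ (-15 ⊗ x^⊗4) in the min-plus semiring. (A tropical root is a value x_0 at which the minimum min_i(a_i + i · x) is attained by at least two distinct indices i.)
Roots: {-1, 1, 5, 7}

Each tropical root is a break point of the lower envelope of the lines y = a_i + i · x (there are 5 lines, with slopes 0, 1, ..., 4). Only the lines that attain the minimum somewhere contribute to roots; other lines are dominated. Here the surviving (envelope) indices are i = 4, i = 3, i = 2, i = 1, i = 0.
Intersections between consecutive envelope lines give the roots: for adjacent envelope indices i < j the intersection is x = (a_i − a_j) / (j − i). Reading off the sorted break points: {-1, 1, 5, 7}.
Verification: at each break x_0, at least two indices attain the minimum of min_i(a_i + i · x_0).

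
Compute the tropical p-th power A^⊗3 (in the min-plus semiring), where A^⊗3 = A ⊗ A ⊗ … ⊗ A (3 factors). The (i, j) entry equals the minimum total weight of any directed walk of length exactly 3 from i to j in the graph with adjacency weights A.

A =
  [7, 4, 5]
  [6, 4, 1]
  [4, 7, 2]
A^⊗3 =
  [9, 12, 7]
  [7, 9, 5]
  [8, 10, 6]

Each entry (A^⊗3)_ij equals the minimum over all length-3 walks i = v_0 → v_1 → … → v_3 = j of Σ_t A[v_t][v_{t+1}]. For example, for (i, j) = (0, 2) we minimise over 9 possible intermediate vertex sequences; the minimum is 7, attained along the walk 0 → 1 → 2 → 2.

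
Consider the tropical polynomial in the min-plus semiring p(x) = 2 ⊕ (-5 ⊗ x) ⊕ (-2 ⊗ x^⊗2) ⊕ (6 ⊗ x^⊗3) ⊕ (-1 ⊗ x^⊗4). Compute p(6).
p(6) = 1

A tropical monomial a ⊗ x^⊗i evaluates to a + i · x. Evaluating each term at x = 6:
  Term 0 contributes 2 + 0 · 6 = 2
  Term 1 contributes -5 + 1 · 6 = 1
  Term 2 contributes -2 + 2 · 6 = 10
  Term 3 contributes 6 + 3 · 6 = 24
  Term 4 contributes -1 + 4 · 6 = 23
p(6) = ⊕ of these = min[2, 1, 10, 24, 23] = 1.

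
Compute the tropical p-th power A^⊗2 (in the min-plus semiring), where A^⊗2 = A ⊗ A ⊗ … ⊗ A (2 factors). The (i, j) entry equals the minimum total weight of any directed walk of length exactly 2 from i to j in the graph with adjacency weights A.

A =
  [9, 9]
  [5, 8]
A^⊗2 =
  [14, 17]
  [13, 14]

Each entry (A^⊗2)_ij equals the minimum over all length-2 walks i = v_0 → v_1 → … → v_2 = j of Σ_t A[v_t][v_{t+1}]. For example, for (i, j) = (0, 1) we minimise over 2 possible intermediate vertex sequences; the minimum is 17, attained along the walk 0 → 1 → 1.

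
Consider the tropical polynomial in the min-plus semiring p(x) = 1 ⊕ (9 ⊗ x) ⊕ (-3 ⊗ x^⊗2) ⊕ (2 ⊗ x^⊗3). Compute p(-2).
p(-2) = -7

A tropical monomial a ⊗ x^⊗i evaluates to a + i · x. Evaluating each term at x = -2:
  Term 0 contributes 1 + 0 · -2 = 1
  Term 1 contributes 9 + 1 · -2 = 7
  Term 2 contributes -3 + 2 · -2 = -7
  Term 3 contributes 2 + 3 · -2 = -4
p(-2) = ⊕ of these = min[1, 7, -7, -4] = -7.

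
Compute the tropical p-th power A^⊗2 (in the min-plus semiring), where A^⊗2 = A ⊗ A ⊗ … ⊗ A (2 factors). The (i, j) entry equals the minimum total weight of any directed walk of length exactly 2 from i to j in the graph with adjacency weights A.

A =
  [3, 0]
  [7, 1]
A^⊗2 =
  [6, 1]
  [8, 2]

Each entry (A^⊗2)_ij equals the minimum over all length-2 walks i = v_0 → v_1 → … → v_2 = j of Σ_t A[v_t][v_{t+1}]. For example, for (i, j) = (0, 1) we minimise over 2 possible intermediate vertex sequences; the minimum is 1, attained along the walk 0 → 1 → 1.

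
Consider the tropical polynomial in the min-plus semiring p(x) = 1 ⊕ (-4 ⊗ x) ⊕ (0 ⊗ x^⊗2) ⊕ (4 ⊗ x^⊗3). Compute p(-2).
p(-2) = -6

A tropical monomial a ⊗ x^⊗i evaluates to a + i · x. Evaluating each term at x = -2:
  Term 0 contributes 1 + 0 · -2 = 1
  Term 1 contributes -4 + 1 · -2 = -6
  Term 2 contributes 0 + 2 · -2 = -4
  Term 3 contributes 4 + 3 · -2 = -2
p(-2) = ⊕ of these = min[1, -6, -4, -2] = -6.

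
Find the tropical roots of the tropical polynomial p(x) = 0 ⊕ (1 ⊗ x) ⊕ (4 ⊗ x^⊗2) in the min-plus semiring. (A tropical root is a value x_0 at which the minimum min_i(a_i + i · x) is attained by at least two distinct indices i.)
Roots: {-3, -1}

Each tropical root is a break point of the lower envelope of the lines y = a_i + i · x (there are 3 lines, with slopes 0, 1, ..., 2). Only the lines that attain the minimum somewhere contribute to roots; other lines are dominated. Here the surviving (envelope) indices are i = 2, i = 1, i = 0.
Intersections between consecutive envelope lines give the roots: for adjacent envelope indices i < j the intersection is x = (a_i − a_j) / (j − i). Reading off the sorted break points: {-3, -1}.
Verification: at each break x_0, at least two indices attain the minimum of min_i(a_i + i · x_0).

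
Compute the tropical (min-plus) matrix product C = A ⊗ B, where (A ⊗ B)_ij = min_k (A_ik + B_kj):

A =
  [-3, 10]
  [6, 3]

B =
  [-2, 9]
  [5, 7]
A ⊗ B =
  [-5, 6]
  [4, 10]

Apply the min-plus product entry-by-entry:
  C[0][0] = min over k of (A[0][0] + B[0][0] = -3 + -2 = -5, A[0][1] + B[1][0] = 10 + 5 = 15) = -5 (attained at k = 0)
  C[0][1] = min over k of (A[0][0] + B[0][1] = -3 + 9 = 6, A[0][1] + B[1][1] = 10 + 7 = 17) = 6 (attained at k = 0)
  C[1][0] = min over k of (A[1][0] + B[0][0] = 6 + -2 = 4, A[1][1] + B[1][0] = 3 + 5 = 8) = 4 (attained at k = 0)
  C[1][1] = min over k of (A[1][0] + B[0][1] = 6 + 9 = 15, A[1][1] + B[1][1] = 3 + 7 = 10) = 10 (attained at k = 1)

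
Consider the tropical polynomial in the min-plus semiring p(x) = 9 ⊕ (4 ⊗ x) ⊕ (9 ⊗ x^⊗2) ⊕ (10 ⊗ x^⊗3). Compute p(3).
p(3) = 7

A tropical monomial a ⊗ x^⊗i evaluates to a + i · x. Evaluating each term at x = 3:
  Term 0 contributes 9 + 0 · 3 = 9
  Term 1 contributes 4 + 1 · 3 = 7
  Term 2 contributes 9 + 2 · 3 = 15
  Term 3 contributes 10 + 3 · 3 = 19
p(3) = ⊕ of these = min[9, 7, 15, 19] = 7.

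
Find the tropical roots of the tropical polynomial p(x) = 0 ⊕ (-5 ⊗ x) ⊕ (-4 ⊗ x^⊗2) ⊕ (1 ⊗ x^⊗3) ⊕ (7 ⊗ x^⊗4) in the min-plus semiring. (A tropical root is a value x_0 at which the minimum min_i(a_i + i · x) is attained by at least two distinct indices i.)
Roots: {-6, -5, -1, 5}

Each tropical root is a break point of the lower envelope of the lines y = a_i + i · x (there are 5 lines, with slopes 0, 1, ..., 4). Only the lines that attain the minimum somewhere contribute to roots; other lines are dominated. Here the surviving (envelope) indices are i = 4, i = 3, i = 2, i = 1, i = 0.
Intersections between consecutive envelope lines give the roots: for adjacent envelope indices i < j the intersection is x = (a_i − a_j) / (j − i). Reading off the sorted break points: {-6, -5, -1, 5}.
Verification: at each break x_0, at least two indices attain the minimum of min_i(a_i + i · x_0).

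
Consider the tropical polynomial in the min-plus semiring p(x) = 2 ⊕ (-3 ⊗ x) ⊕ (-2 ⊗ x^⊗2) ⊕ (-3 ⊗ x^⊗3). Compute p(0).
p(0) = -3

A tropical monomial a ⊗ x^⊗i evaluates to a + i · x. Evaluating each term at x = 0:
  Term 0 contributes 2 + 0 · 0 = 2
  Term 1 contributes -3 + 1 · 0 = -3
  Term 2 contributes -2 + 2 · 0 = -2
  Term 3 contributes -3 + 3 · 0 = -3
p(0) = ⊕ of these = min[2, -3, -2, -3] = -3.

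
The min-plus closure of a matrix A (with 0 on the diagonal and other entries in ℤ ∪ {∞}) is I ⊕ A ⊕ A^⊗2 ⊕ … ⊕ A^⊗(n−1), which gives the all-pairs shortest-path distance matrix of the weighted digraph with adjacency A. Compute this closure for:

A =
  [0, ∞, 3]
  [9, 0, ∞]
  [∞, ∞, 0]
Closure =
  [0, ∞, 3]
  [9, 0, 12]
  [∞, ∞, 0]

This is the Floyd-Warshall all-pairs shortest-path computation. For each intermediate vertex k = 0, 1, …, 2, update dist[i][j] ← min(dist[i][j], dist[i][k] + dist[k][j]). The final matrix gives, for each (i, j), the minimum total weight of any directed path from i to j (possibly empty when i = j).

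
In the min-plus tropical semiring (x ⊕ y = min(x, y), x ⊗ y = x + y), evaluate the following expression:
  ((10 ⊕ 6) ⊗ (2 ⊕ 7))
((10 ⊕ 6) ⊗ (2 ⊕ 7)) = 8

Expand innermost to outermost. Recall ⊕ takes the minimum of its arguments and ⊗ takes their sum. Working out the expression ((10 ⊕ 6) ⊗ (2 ⊕ 7)) gives 8.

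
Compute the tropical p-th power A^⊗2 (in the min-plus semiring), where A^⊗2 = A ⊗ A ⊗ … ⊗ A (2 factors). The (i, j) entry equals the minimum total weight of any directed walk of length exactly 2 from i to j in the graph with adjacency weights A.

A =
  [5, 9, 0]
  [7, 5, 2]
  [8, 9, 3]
A^⊗2 =
  [8, 9, 3]
  [10, 10, 5]
  [11, 12, 6]

Each entry (A^⊗2)_ij equals the minimum over all length-2 walks i = v_0 → v_1 → … → v_2 = j of Σ_t A[v_t][v_{t+1}]. For example, for (i, j) = (0, 2) we minimise over 3 possible intermediate vertex sequences; the minimum is 3, attained along the walk 0 → 2 → 2.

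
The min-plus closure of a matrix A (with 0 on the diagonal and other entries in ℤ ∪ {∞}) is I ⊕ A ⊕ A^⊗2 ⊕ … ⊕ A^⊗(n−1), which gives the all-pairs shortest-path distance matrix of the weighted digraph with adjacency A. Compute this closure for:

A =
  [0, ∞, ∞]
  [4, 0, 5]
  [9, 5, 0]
Closure =
  [0, ∞, ∞]
  [4, 0, 5]
  [9, 5, 0]

This is the Floyd-Warshall all-pairs shortest-path computation. For each intermediate vertex k = 0, 1, …, 2, update dist[i][j] ← min(dist[i][j], dist[i][k] + dist[k][j]). The final matrix gives, for each (i, j), the minimum total weight of any directed path from i to j (possibly empty when i = j).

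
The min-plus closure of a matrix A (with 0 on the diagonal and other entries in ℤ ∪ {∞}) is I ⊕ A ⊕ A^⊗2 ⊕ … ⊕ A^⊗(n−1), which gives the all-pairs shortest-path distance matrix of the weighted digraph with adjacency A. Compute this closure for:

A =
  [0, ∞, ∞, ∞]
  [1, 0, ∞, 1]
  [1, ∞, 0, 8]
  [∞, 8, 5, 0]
Closure =
  [0, ∞, ∞, ∞]
  [1, 0, 6, 1]
  [1, 16, 0, 8]
  [6, 8, 5, 0]

This is the Floyd-Warshall all-pairs shortest-path computation. For each intermediate vertex k = 0, 1, …, 3, update dist[i][j] ← min(dist[i][j], dist[i][k] + dist[k][j]). The final matrix gives, for each (i, j), the minimum total weight of any directed path from i to j (possibly empty when i = j).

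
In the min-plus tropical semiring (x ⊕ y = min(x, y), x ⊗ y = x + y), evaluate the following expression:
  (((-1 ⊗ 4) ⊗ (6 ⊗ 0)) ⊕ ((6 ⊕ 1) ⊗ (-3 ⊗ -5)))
(((-1 ⊗ 4) ⊗ (6 ⊗ 0)) ⊕ ((6 ⊕ 1) ⊗ (-3 ⊗ -5))) = -7

Expand innermost to outermost. Recall ⊕ takes the minimum of its arguments and ⊗ takes their sum. Working out the expression (((-1 ⊗ 4) ⊗ (6 ⊗ 0)) ⊕ ((6 ⊕ 1) ⊗ (-3 ⊗ -5))) gives -7.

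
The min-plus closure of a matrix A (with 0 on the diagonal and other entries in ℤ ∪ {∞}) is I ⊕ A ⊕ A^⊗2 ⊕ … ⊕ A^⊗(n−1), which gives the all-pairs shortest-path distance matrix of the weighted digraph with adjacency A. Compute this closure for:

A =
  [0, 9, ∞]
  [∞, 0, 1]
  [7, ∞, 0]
Closure =
  [0, 9, 10]
  [8, 0, 1]
  [7, 16, 0]

This is the Floyd-Warshall all-pairs shortest-path computation. For each intermediate vertex k = 0, 1, …, 2, update dist[i][j] ← min(dist[i][j], dist[i][k] + dist[k][j]). The final matrix gives, for each (i, j), the minimum total weight of any directed path from i to j (possibly empty when i = j).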